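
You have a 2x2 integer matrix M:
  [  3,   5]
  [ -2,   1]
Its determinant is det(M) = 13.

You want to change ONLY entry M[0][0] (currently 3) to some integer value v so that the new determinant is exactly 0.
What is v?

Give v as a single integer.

det is linear in entry M[0][0]: det = old_det + (v - 3) * C_00
Cofactor C_00 = 1
Want det = 0: 13 + (v - 3) * 1 = 0
  (v - 3) = -13 / 1 = -13
  v = 3 + (-13) = -10

Answer: -10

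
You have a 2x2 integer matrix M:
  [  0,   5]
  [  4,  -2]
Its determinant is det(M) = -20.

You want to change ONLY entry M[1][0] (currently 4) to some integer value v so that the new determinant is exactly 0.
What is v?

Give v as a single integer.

Answer: 0

Derivation:
det is linear in entry M[1][0]: det = old_det + (v - 4) * C_10
Cofactor C_10 = -5
Want det = 0: -20 + (v - 4) * -5 = 0
  (v - 4) = 20 / -5 = -4
  v = 4 + (-4) = 0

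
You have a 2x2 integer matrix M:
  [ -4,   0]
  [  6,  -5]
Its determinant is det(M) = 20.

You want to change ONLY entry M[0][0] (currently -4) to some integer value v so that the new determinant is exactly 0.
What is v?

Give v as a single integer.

det is linear in entry M[0][0]: det = old_det + (v - -4) * C_00
Cofactor C_00 = -5
Want det = 0: 20 + (v - -4) * -5 = 0
  (v - -4) = -20 / -5 = 4
  v = -4 + (4) = 0

Answer: 0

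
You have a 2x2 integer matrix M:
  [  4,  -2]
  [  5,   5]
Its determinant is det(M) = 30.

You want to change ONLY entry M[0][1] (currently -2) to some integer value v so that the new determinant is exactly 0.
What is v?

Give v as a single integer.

det is linear in entry M[0][1]: det = old_det + (v - -2) * C_01
Cofactor C_01 = -5
Want det = 0: 30 + (v - -2) * -5 = 0
  (v - -2) = -30 / -5 = 6
  v = -2 + (6) = 4

Answer: 4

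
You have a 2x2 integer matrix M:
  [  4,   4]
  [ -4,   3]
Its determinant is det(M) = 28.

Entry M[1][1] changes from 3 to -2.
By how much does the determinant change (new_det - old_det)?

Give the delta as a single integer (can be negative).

Answer: -20

Derivation:
Cofactor C_11 = 4
Entry delta = -2 - 3 = -5
Det delta = entry_delta * cofactor = -5 * 4 = -20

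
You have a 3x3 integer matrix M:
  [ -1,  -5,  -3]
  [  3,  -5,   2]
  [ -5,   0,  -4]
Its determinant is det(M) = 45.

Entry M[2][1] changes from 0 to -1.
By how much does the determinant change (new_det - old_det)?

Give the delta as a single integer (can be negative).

Answer: 7

Derivation:
Cofactor C_21 = -7
Entry delta = -1 - 0 = -1
Det delta = entry_delta * cofactor = -1 * -7 = 7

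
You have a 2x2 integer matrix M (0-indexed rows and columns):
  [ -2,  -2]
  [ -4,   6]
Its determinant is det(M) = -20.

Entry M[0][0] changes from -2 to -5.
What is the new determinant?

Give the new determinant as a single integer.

Answer: -38

Derivation:
det is linear in row 0: changing M[0][0] by delta changes det by delta * cofactor(0,0).
Cofactor C_00 = (-1)^(0+0) * minor(0,0) = 6
Entry delta = -5 - -2 = -3
Det delta = -3 * 6 = -18
New det = -20 + -18 = -38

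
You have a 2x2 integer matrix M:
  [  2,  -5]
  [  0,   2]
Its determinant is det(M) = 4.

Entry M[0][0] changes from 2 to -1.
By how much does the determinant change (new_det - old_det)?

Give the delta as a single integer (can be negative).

Cofactor C_00 = 2
Entry delta = -1 - 2 = -3
Det delta = entry_delta * cofactor = -3 * 2 = -6

Answer: -6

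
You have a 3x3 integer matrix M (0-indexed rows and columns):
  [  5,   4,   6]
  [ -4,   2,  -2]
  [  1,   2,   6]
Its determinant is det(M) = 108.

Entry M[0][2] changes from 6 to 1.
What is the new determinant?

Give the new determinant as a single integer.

det is linear in row 0: changing M[0][2] by delta changes det by delta * cofactor(0,2).
Cofactor C_02 = (-1)^(0+2) * minor(0,2) = -10
Entry delta = 1 - 6 = -5
Det delta = -5 * -10 = 50
New det = 108 + 50 = 158

Answer: 158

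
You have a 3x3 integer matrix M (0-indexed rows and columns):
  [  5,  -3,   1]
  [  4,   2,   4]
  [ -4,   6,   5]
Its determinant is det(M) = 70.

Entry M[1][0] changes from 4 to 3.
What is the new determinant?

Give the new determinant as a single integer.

Answer: 49

Derivation:
det is linear in row 1: changing M[1][0] by delta changes det by delta * cofactor(1,0).
Cofactor C_10 = (-1)^(1+0) * minor(1,0) = 21
Entry delta = 3 - 4 = -1
Det delta = -1 * 21 = -21
New det = 70 + -21 = 49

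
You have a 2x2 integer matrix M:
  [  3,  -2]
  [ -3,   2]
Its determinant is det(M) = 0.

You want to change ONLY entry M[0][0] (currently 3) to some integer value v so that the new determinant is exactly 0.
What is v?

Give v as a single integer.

Answer: 3

Derivation:
det is linear in entry M[0][0]: det = old_det + (v - 3) * C_00
Cofactor C_00 = 2
Want det = 0: 0 + (v - 3) * 2 = 0
  (v - 3) = 0 / 2 = 0
  v = 3 + (0) = 3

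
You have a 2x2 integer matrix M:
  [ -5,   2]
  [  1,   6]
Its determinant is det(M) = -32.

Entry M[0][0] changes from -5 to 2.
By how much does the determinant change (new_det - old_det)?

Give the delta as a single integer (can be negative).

Answer: 42

Derivation:
Cofactor C_00 = 6
Entry delta = 2 - -5 = 7
Det delta = entry_delta * cofactor = 7 * 6 = 42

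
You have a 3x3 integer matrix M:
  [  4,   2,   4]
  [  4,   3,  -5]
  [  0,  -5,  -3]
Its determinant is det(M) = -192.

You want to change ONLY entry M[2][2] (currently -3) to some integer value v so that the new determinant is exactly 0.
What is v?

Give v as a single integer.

det is linear in entry M[2][2]: det = old_det + (v - -3) * C_22
Cofactor C_22 = 4
Want det = 0: -192 + (v - -3) * 4 = 0
  (v - -3) = 192 / 4 = 48
  v = -3 + (48) = 45

Answer: 45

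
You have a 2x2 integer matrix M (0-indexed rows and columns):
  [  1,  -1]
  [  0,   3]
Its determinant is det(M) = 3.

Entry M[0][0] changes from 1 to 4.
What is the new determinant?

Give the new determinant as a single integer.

Answer: 12

Derivation:
det is linear in row 0: changing M[0][0] by delta changes det by delta * cofactor(0,0).
Cofactor C_00 = (-1)^(0+0) * minor(0,0) = 3
Entry delta = 4 - 1 = 3
Det delta = 3 * 3 = 9
New det = 3 + 9 = 12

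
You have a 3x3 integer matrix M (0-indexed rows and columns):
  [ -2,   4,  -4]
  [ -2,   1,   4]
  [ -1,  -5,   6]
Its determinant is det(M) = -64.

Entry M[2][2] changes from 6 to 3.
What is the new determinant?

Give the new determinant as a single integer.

Answer: -82

Derivation:
det is linear in row 2: changing M[2][2] by delta changes det by delta * cofactor(2,2).
Cofactor C_22 = (-1)^(2+2) * minor(2,2) = 6
Entry delta = 3 - 6 = -3
Det delta = -3 * 6 = -18
New det = -64 + -18 = -82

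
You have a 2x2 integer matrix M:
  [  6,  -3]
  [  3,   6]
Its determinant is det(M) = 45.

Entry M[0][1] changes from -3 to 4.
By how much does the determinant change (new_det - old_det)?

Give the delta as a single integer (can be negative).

Cofactor C_01 = -3
Entry delta = 4 - -3 = 7
Det delta = entry_delta * cofactor = 7 * -3 = -21

Answer: -21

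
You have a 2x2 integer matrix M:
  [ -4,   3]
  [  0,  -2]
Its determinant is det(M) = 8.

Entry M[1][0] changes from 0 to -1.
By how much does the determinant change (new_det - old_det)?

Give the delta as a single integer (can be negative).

Answer: 3

Derivation:
Cofactor C_10 = -3
Entry delta = -1 - 0 = -1
Det delta = entry_delta * cofactor = -1 * -3 = 3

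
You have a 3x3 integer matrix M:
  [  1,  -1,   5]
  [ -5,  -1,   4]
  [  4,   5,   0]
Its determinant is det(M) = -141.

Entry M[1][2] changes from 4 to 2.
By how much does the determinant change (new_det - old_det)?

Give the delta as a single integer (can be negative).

Answer: 18

Derivation:
Cofactor C_12 = -9
Entry delta = 2 - 4 = -2
Det delta = entry_delta * cofactor = -2 * -9 = 18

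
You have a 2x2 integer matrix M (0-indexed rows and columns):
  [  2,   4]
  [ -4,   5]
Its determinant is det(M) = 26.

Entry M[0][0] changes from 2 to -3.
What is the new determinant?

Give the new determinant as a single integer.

Answer: 1

Derivation:
det is linear in row 0: changing M[0][0] by delta changes det by delta * cofactor(0,0).
Cofactor C_00 = (-1)^(0+0) * minor(0,0) = 5
Entry delta = -3 - 2 = -5
Det delta = -5 * 5 = -25
New det = 26 + -25 = 1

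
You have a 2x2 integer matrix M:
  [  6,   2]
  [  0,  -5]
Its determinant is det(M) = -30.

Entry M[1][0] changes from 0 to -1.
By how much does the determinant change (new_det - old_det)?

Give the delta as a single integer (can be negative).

Cofactor C_10 = -2
Entry delta = -1 - 0 = -1
Det delta = entry_delta * cofactor = -1 * -2 = 2

Answer: 2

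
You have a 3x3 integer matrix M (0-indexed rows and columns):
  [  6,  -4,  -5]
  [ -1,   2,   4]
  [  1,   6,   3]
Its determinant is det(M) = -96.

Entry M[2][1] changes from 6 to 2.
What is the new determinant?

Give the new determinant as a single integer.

det is linear in row 2: changing M[2][1] by delta changes det by delta * cofactor(2,1).
Cofactor C_21 = (-1)^(2+1) * minor(2,1) = -19
Entry delta = 2 - 6 = -4
Det delta = -4 * -19 = 76
New det = -96 + 76 = -20

Answer: -20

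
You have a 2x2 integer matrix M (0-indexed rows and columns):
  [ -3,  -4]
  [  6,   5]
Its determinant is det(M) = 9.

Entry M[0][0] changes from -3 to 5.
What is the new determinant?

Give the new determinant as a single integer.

det is linear in row 0: changing M[0][0] by delta changes det by delta * cofactor(0,0).
Cofactor C_00 = (-1)^(0+0) * minor(0,0) = 5
Entry delta = 5 - -3 = 8
Det delta = 8 * 5 = 40
New det = 9 + 40 = 49

Answer: 49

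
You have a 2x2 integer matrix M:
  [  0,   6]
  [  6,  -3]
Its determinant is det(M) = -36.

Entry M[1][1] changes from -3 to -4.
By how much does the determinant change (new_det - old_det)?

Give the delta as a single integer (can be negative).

Cofactor C_11 = 0
Entry delta = -4 - -3 = -1
Det delta = entry_delta * cofactor = -1 * 0 = 0

Answer: 0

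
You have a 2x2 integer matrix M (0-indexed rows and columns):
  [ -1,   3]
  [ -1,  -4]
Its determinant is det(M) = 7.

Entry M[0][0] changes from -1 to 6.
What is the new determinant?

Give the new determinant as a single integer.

det is linear in row 0: changing M[0][0] by delta changes det by delta * cofactor(0,0).
Cofactor C_00 = (-1)^(0+0) * minor(0,0) = -4
Entry delta = 6 - -1 = 7
Det delta = 7 * -4 = -28
New det = 7 + -28 = -21

Answer: -21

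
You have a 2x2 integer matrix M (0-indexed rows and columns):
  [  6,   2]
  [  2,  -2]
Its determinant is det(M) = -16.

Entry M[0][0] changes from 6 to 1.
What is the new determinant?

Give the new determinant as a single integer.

Answer: -6

Derivation:
det is linear in row 0: changing M[0][0] by delta changes det by delta * cofactor(0,0).
Cofactor C_00 = (-1)^(0+0) * minor(0,0) = -2
Entry delta = 1 - 6 = -5
Det delta = -5 * -2 = 10
New det = -16 + 10 = -6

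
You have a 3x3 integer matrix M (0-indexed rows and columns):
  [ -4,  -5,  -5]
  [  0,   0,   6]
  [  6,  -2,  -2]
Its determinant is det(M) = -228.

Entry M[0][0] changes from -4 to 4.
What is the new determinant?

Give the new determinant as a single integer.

Answer: -132

Derivation:
det is linear in row 0: changing M[0][0] by delta changes det by delta * cofactor(0,0).
Cofactor C_00 = (-1)^(0+0) * minor(0,0) = 12
Entry delta = 4 - -4 = 8
Det delta = 8 * 12 = 96
New det = -228 + 96 = -132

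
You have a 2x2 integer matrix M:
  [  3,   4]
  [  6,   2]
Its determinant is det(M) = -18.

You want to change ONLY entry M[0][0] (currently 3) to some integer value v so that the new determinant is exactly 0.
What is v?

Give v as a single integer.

det is linear in entry M[0][0]: det = old_det + (v - 3) * C_00
Cofactor C_00 = 2
Want det = 0: -18 + (v - 3) * 2 = 0
  (v - 3) = 18 / 2 = 9
  v = 3 + (9) = 12

Answer: 12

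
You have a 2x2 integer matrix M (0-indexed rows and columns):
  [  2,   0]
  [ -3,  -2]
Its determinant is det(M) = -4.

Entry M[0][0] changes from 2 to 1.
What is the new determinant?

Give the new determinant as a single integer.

Answer: -2

Derivation:
det is linear in row 0: changing M[0][0] by delta changes det by delta * cofactor(0,0).
Cofactor C_00 = (-1)^(0+0) * minor(0,0) = -2
Entry delta = 1 - 2 = -1
Det delta = -1 * -2 = 2
New det = -4 + 2 = -2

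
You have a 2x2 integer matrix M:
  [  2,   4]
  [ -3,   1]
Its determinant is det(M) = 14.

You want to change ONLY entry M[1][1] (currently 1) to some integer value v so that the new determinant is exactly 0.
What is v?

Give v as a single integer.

det is linear in entry M[1][1]: det = old_det + (v - 1) * C_11
Cofactor C_11 = 2
Want det = 0: 14 + (v - 1) * 2 = 0
  (v - 1) = -14 / 2 = -7
  v = 1 + (-7) = -6

Answer: -6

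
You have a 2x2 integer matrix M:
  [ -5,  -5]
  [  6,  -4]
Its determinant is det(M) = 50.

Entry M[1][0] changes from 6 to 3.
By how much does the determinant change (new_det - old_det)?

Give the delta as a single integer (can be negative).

Cofactor C_10 = 5
Entry delta = 3 - 6 = -3
Det delta = entry_delta * cofactor = -3 * 5 = -15

Answer: -15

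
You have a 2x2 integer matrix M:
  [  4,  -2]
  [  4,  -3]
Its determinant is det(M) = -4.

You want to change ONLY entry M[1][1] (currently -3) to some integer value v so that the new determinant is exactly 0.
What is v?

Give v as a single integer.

det is linear in entry M[1][1]: det = old_det + (v - -3) * C_11
Cofactor C_11 = 4
Want det = 0: -4 + (v - -3) * 4 = 0
  (v - -3) = 4 / 4 = 1
  v = -3 + (1) = -2

Answer: -2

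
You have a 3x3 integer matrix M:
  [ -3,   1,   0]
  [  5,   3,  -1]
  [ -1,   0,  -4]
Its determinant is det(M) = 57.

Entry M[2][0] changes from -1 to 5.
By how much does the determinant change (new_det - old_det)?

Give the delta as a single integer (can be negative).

Answer: -6

Derivation:
Cofactor C_20 = -1
Entry delta = 5 - -1 = 6
Det delta = entry_delta * cofactor = 6 * -1 = -6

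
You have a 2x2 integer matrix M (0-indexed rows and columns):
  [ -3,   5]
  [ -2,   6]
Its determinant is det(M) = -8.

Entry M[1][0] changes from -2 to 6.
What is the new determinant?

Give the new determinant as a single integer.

det is linear in row 1: changing M[1][0] by delta changes det by delta * cofactor(1,0).
Cofactor C_10 = (-1)^(1+0) * minor(1,0) = -5
Entry delta = 6 - -2 = 8
Det delta = 8 * -5 = -40
New det = -8 + -40 = -48

Answer: -48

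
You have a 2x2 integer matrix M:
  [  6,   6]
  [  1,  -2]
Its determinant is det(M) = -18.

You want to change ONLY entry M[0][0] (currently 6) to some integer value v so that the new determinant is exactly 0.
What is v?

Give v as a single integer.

det is linear in entry M[0][0]: det = old_det + (v - 6) * C_00
Cofactor C_00 = -2
Want det = 0: -18 + (v - 6) * -2 = 0
  (v - 6) = 18 / -2 = -9
  v = 6 + (-9) = -3

Answer: -3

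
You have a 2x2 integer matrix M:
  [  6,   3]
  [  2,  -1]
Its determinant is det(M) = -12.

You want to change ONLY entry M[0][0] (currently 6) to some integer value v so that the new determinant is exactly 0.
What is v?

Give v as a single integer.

Answer: -6

Derivation:
det is linear in entry M[0][0]: det = old_det + (v - 6) * C_00
Cofactor C_00 = -1
Want det = 0: -12 + (v - 6) * -1 = 0
  (v - 6) = 12 / -1 = -12
  v = 6 + (-12) = -6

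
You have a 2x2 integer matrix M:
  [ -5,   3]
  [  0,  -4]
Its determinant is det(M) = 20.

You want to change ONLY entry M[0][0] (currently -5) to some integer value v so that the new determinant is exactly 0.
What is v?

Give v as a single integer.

det is linear in entry M[0][0]: det = old_det + (v - -5) * C_00
Cofactor C_00 = -4
Want det = 0: 20 + (v - -5) * -4 = 0
  (v - -5) = -20 / -4 = 5
  v = -5 + (5) = 0

Answer: 0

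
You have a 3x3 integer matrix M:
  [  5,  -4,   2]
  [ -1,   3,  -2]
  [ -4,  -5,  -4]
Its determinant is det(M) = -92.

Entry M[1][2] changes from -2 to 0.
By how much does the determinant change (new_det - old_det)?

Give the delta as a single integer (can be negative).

Answer: 82

Derivation:
Cofactor C_12 = 41
Entry delta = 0 - -2 = 2
Det delta = entry_delta * cofactor = 2 * 41 = 82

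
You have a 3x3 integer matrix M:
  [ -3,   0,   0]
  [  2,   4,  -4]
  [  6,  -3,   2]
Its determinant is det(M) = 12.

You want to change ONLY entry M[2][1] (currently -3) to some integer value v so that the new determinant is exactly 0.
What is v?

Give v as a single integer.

Answer: -2

Derivation:
det is linear in entry M[2][1]: det = old_det + (v - -3) * C_21
Cofactor C_21 = -12
Want det = 0: 12 + (v - -3) * -12 = 0
  (v - -3) = -12 / -12 = 1
  v = -3 + (1) = -2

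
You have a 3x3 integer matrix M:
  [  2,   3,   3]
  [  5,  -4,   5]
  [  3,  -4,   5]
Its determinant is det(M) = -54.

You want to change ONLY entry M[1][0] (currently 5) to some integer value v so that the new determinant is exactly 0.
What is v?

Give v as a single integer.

det is linear in entry M[1][0]: det = old_det + (v - 5) * C_10
Cofactor C_10 = -27
Want det = 0: -54 + (v - 5) * -27 = 0
  (v - 5) = 54 / -27 = -2
  v = 5 + (-2) = 3

Answer: 3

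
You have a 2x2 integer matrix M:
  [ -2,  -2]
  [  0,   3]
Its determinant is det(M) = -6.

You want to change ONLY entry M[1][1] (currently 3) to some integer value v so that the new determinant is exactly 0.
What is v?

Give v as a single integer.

Answer: 0

Derivation:
det is linear in entry M[1][1]: det = old_det + (v - 3) * C_11
Cofactor C_11 = -2
Want det = 0: -6 + (v - 3) * -2 = 0
  (v - 3) = 6 / -2 = -3
  v = 3 + (-3) = 0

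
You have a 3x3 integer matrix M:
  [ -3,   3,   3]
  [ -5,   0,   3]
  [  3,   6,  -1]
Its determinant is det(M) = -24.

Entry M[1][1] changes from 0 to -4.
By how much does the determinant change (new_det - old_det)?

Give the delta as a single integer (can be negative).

Answer: 24

Derivation:
Cofactor C_11 = -6
Entry delta = -4 - 0 = -4
Det delta = entry_delta * cofactor = -4 * -6 = 24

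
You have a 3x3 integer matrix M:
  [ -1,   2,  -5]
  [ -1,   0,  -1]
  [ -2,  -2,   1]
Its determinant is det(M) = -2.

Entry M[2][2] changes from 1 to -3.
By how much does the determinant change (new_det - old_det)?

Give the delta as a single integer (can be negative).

Cofactor C_22 = 2
Entry delta = -3 - 1 = -4
Det delta = entry_delta * cofactor = -4 * 2 = -8

Answer: -8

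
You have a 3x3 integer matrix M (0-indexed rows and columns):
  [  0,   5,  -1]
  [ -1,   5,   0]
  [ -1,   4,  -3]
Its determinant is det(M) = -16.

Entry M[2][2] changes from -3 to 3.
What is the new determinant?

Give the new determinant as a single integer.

Answer: 14

Derivation:
det is linear in row 2: changing M[2][2] by delta changes det by delta * cofactor(2,2).
Cofactor C_22 = (-1)^(2+2) * minor(2,2) = 5
Entry delta = 3 - -3 = 6
Det delta = 6 * 5 = 30
New det = -16 + 30 = 14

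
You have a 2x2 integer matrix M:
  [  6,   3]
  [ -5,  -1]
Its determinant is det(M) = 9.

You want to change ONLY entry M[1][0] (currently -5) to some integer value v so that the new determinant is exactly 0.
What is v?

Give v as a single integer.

det is linear in entry M[1][0]: det = old_det + (v - -5) * C_10
Cofactor C_10 = -3
Want det = 0: 9 + (v - -5) * -3 = 0
  (v - -5) = -9 / -3 = 3
  v = -5 + (3) = -2

Answer: -2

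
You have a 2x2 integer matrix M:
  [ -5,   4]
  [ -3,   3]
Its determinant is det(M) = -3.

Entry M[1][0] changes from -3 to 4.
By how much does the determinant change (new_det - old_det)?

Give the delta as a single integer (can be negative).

Answer: -28

Derivation:
Cofactor C_10 = -4
Entry delta = 4 - -3 = 7
Det delta = entry_delta * cofactor = 7 * -4 = -28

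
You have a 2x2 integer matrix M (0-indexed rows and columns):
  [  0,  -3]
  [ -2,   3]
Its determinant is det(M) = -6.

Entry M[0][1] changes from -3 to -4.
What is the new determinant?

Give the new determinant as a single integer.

det is linear in row 0: changing M[0][1] by delta changes det by delta * cofactor(0,1).
Cofactor C_01 = (-1)^(0+1) * minor(0,1) = 2
Entry delta = -4 - -3 = -1
Det delta = -1 * 2 = -2
New det = -6 + -2 = -8

Answer: -8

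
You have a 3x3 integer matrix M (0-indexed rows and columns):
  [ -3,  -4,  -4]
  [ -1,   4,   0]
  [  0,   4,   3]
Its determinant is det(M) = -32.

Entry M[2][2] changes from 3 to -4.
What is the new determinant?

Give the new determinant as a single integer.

Answer: 80

Derivation:
det is linear in row 2: changing M[2][2] by delta changes det by delta * cofactor(2,2).
Cofactor C_22 = (-1)^(2+2) * minor(2,2) = -16
Entry delta = -4 - 3 = -7
Det delta = -7 * -16 = 112
New det = -32 + 112 = 80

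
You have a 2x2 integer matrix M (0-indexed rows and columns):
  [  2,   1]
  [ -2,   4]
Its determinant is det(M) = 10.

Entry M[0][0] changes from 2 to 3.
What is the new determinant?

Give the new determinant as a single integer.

det is linear in row 0: changing M[0][0] by delta changes det by delta * cofactor(0,0).
Cofactor C_00 = (-1)^(0+0) * minor(0,0) = 4
Entry delta = 3 - 2 = 1
Det delta = 1 * 4 = 4
New det = 10 + 4 = 14

Answer: 14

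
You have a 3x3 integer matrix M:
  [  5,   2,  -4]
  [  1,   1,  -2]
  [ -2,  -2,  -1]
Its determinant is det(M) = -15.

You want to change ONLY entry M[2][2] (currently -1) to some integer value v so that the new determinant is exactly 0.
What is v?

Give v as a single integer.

Answer: 4

Derivation:
det is linear in entry M[2][2]: det = old_det + (v - -1) * C_22
Cofactor C_22 = 3
Want det = 0: -15 + (v - -1) * 3 = 0
  (v - -1) = 15 / 3 = 5
  v = -1 + (5) = 4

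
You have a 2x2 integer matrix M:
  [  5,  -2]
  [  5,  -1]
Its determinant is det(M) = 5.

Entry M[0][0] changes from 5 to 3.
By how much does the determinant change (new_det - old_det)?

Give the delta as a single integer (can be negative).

Answer: 2

Derivation:
Cofactor C_00 = -1
Entry delta = 3 - 5 = -2
Det delta = entry_delta * cofactor = -2 * -1 = 2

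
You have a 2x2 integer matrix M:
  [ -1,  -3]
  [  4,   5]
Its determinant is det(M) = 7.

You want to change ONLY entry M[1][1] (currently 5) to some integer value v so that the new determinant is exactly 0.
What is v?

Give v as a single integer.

det is linear in entry M[1][1]: det = old_det + (v - 5) * C_11
Cofactor C_11 = -1
Want det = 0: 7 + (v - 5) * -1 = 0
  (v - 5) = -7 / -1 = 7
  v = 5 + (7) = 12

Answer: 12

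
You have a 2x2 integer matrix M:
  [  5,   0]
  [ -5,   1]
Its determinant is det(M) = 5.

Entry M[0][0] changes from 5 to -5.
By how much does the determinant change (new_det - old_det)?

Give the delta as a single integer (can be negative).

Answer: -10

Derivation:
Cofactor C_00 = 1
Entry delta = -5 - 5 = -10
Det delta = entry_delta * cofactor = -10 * 1 = -10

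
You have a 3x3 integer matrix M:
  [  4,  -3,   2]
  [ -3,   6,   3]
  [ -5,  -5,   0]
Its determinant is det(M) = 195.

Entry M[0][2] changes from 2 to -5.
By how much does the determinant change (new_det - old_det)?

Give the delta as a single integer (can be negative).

Cofactor C_02 = 45
Entry delta = -5 - 2 = -7
Det delta = entry_delta * cofactor = -7 * 45 = -315

Answer: -315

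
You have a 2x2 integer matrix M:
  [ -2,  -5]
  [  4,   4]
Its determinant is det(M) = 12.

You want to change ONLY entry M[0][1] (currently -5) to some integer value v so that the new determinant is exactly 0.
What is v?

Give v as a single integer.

det is linear in entry M[0][1]: det = old_det + (v - -5) * C_01
Cofactor C_01 = -4
Want det = 0: 12 + (v - -5) * -4 = 0
  (v - -5) = -12 / -4 = 3
  v = -5 + (3) = -2

Answer: -2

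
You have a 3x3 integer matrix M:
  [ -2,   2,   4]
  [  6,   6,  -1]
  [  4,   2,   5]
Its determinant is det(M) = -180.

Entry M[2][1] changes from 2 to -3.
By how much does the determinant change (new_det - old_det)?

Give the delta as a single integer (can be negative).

Answer: -110

Derivation:
Cofactor C_21 = 22
Entry delta = -3 - 2 = -5
Det delta = entry_delta * cofactor = -5 * 22 = -110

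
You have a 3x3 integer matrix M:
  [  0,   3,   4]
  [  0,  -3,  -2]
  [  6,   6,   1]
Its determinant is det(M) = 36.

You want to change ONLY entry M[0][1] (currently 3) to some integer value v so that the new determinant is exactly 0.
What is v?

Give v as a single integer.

Answer: 6

Derivation:
det is linear in entry M[0][1]: det = old_det + (v - 3) * C_01
Cofactor C_01 = -12
Want det = 0: 36 + (v - 3) * -12 = 0
  (v - 3) = -36 / -12 = 3
  v = 3 + (3) = 6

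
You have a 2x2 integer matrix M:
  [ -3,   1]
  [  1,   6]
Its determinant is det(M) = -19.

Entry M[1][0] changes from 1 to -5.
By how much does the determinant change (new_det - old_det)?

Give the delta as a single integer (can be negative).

Answer: 6

Derivation:
Cofactor C_10 = -1
Entry delta = -5 - 1 = -6
Det delta = entry_delta * cofactor = -6 * -1 = 6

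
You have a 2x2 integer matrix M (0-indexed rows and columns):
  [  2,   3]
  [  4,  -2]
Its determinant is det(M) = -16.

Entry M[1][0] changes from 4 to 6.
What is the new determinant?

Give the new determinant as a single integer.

det is linear in row 1: changing M[1][0] by delta changes det by delta * cofactor(1,0).
Cofactor C_10 = (-1)^(1+0) * minor(1,0) = -3
Entry delta = 6 - 4 = 2
Det delta = 2 * -3 = -6
New det = -16 + -6 = -22

Answer: -22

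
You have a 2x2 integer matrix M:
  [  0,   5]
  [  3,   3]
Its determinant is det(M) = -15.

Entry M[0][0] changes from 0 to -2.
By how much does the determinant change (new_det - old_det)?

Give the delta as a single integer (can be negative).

Answer: -6

Derivation:
Cofactor C_00 = 3
Entry delta = -2 - 0 = -2
Det delta = entry_delta * cofactor = -2 * 3 = -6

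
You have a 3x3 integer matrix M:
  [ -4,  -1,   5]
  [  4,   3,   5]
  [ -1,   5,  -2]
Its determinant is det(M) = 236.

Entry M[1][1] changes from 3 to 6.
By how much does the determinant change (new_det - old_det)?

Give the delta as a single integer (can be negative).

Cofactor C_11 = 13
Entry delta = 6 - 3 = 3
Det delta = entry_delta * cofactor = 3 * 13 = 39

Answer: 39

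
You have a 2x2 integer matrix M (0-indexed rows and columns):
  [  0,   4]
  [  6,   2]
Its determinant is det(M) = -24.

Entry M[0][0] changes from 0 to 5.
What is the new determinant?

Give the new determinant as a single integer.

Answer: -14

Derivation:
det is linear in row 0: changing M[0][0] by delta changes det by delta * cofactor(0,0).
Cofactor C_00 = (-1)^(0+0) * minor(0,0) = 2
Entry delta = 5 - 0 = 5
Det delta = 5 * 2 = 10
New det = -24 + 10 = -14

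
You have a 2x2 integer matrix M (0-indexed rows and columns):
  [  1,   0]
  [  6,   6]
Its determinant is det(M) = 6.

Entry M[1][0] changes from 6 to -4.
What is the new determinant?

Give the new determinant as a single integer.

Answer: 6

Derivation:
det is linear in row 1: changing M[1][0] by delta changes det by delta * cofactor(1,0).
Cofactor C_10 = (-1)^(1+0) * minor(1,0) = 0
Entry delta = -4 - 6 = -10
Det delta = -10 * 0 = 0
New det = 6 + 0 = 6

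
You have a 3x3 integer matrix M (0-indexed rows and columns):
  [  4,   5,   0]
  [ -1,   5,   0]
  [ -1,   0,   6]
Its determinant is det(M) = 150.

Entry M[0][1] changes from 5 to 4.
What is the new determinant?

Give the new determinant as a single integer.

det is linear in row 0: changing M[0][1] by delta changes det by delta * cofactor(0,1).
Cofactor C_01 = (-1)^(0+1) * minor(0,1) = 6
Entry delta = 4 - 5 = -1
Det delta = -1 * 6 = -6
New det = 150 + -6 = 144

Answer: 144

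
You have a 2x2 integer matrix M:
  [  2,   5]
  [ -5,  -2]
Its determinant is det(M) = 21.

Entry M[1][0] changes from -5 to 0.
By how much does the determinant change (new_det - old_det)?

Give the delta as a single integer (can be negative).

Cofactor C_10 = -5
Entry delta = 0 - -5 = 5
Det delta = entry_delta * cofactor = 5 * -5 = -25

Answer: -25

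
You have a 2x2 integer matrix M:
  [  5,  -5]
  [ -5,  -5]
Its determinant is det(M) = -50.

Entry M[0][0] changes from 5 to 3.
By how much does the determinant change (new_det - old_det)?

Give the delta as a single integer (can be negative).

Answer: 10

Derivation:
Cofactor C_00 = -5
Entry delta = 3 - 5 = -2
Det delta = entry_delta * cofactor = -2 * -5 = 10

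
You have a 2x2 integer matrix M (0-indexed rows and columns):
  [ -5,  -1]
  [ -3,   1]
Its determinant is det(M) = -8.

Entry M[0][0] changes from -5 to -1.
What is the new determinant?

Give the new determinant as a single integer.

Answer: -4

Derivation:
det is linear in row 0: changing M[0][0] by delta changes det by delta * cofactor(0,0).
Cofactor C_00 = (-1)^(0+0) * minor(0,0) = 1
Entry delta = -1 - -5 = 4
Det delta = 4 * 1 = 4
New det = -8 + 4 = -4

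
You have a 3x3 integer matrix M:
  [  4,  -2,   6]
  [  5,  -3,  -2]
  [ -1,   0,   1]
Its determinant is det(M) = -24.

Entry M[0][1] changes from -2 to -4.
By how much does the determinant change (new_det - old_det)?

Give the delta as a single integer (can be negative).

Cofactor C_01 = -3
Entry delta = -4 - -2 = -2
Det delta = entry_delta * cofactor = -2 * -3 = 6

Answer: 6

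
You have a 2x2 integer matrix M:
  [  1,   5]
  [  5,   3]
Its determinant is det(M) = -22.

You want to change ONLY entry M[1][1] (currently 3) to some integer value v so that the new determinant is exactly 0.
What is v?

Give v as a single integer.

Answer: 25

Derivation:
det is linear in entry M[1][1]: det = old_det + (v - 3) * C_11
Cofactor C_11 = 1
Want det = 0: -22 + (v - 3) * 1 = 0
  (v - 3) = 22 / 1 = 22
  v = 3 + (22) = 25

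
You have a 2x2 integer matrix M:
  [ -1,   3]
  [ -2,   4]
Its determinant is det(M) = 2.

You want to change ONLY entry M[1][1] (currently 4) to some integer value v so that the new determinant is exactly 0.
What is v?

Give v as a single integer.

det is linear in entry M[1][1]: det = old_det + (v - 4) * C_11
Cofactor C_11 = -1
Want det = 0: 2 + (v - 4) * -1 = 0
  (v - 4) = -2 / -1 = 2
  v = 4 + (2) = 6

Answer: 6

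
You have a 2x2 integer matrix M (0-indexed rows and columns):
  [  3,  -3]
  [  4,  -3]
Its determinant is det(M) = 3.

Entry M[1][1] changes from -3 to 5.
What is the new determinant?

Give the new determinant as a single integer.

det is linear in row 1: changing M[1][1] by delta changes det by delta * cofactor(1,1).
Cofactor C_11 = (-1)^(1+1) * minor(1,1) = 3
Entry delta = 5 - -3 = 8
Det delta = 8 * 3 = 24
New det = 3 + 24 = 27

Answer: 27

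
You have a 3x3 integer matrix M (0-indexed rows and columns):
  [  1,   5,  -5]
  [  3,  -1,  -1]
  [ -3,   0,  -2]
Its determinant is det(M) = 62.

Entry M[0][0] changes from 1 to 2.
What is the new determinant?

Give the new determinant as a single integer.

det is linear in row 0: changing M[0][0] by delta changes det by delta * cofactor(0,0).
Cofactor C_00 = (-1)^(0+0) * minor(0,0) = 2
Entry delta = 2 - 1 = 1
Det delta = 1 * 2 = 2
New det = 62 + 2 = 64

Answer: 64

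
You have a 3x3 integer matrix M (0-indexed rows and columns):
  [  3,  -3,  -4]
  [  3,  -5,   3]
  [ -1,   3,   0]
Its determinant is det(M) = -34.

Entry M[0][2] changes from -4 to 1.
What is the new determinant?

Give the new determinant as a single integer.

det is linear in row 0: changing M[0][2] by delta changes det by delta * cofactor(0,2).
Cofactor C_02 = (-1)^(0+2) * minor(0,2) = 4
Entry delta = 1 - -4 = 5
Det delta = 5 * 4 = 20
New det = -34 + 20 = -14

Answer: -14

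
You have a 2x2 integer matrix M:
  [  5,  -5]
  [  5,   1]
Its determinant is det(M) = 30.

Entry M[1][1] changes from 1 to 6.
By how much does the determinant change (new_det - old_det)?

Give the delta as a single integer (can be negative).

Answer: 25

Derivation:
Cofactor C_11 = 5
Entry delta = 6 - 1 = 5
Det delta = entry_delta * cofactor = 5 * 5 = 25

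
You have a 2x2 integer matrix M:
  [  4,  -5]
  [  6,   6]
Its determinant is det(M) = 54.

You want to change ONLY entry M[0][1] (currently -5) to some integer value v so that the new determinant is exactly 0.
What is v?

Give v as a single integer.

Answer: 4

Derivation:
det is linear in entry M[0][1]: det = old_det + (v - -5) * C_01
Cofactor C_01 = -6
Want det = 0: 54 + (v - -5) * -6 = 0
  (v - -5) = -54 / -6 = 9
  v = -5 + (9) = 4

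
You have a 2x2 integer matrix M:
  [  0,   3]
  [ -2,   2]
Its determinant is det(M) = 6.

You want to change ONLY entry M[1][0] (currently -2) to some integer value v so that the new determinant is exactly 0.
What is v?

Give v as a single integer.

det is linear in entry M[1][0]: det = old_det + (v - -2) * C_10
Cofactor C_10 = -3
Want det = 0: 6 + (v - -2) * -3 = 0
  (v - -2) = -6 / -3 = 2
  v = -2 + (2) = 0

Answer: 0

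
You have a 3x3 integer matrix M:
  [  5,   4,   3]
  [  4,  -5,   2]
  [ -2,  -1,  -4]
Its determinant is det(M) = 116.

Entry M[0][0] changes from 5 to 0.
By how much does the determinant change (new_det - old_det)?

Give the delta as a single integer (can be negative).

Cofactor C_00 = 22
Entry delta = 0 - 5 = -5
Det delta = entry_delta * cofactor = -5 * 22 = -110

Answer: -110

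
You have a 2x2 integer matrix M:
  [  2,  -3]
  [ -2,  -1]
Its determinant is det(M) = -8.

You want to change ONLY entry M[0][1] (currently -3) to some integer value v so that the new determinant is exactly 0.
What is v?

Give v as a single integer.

Answer: 1

Derivation:
det is linear in entry M[0][1]: det = old_det + (v - -3) * C_01
Cofactor C_01 = 2
Want det = 0: -8 + (v - -3) * 2 = 0
  (v - -3) = 8 / 2 = 4
  v = -3 + (4) = 1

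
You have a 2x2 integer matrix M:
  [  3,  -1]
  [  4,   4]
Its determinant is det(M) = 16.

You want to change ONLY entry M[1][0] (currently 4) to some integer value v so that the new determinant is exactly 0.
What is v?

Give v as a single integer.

det is linear in entry M[1][0]: det = old_det + (v - 4) * C_10
Cofactor C_10 = 1
Want det = 0: 16 + (v - 4) * 1 = 0
  (v - 4) = -16 / 1 = -16
  v = 4 + (-16) = -12

Answer: -12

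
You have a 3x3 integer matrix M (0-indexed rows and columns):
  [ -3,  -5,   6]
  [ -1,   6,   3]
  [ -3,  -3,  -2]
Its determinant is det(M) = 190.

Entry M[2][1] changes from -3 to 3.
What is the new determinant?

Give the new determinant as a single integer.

Answer: 208

Derivation:
det is linear in row 2: changing M[2][1] by delta changes det by delta * cofactor(2,1).
Cofactor C_21 = (-1)^(2+1) * minor(2,1) = 3
Entry delta = 3 - -3 = 6
Det delta = 6 * 3 = 18
New det = 190 + 18 = 208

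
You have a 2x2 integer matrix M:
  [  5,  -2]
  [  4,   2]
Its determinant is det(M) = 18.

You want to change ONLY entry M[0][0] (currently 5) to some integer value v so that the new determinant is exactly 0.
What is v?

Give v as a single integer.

Answer: -4

Derivation:
det is linear in entry M[0][0]: det = old_det + (v - 5) * C_00
Cofactor C_00 = 2
Want det = 0: 18 + (v - 5) * 2 = 0
  (v - 5) = -18 / 2 = -9
  v = 5 + (-9) = -4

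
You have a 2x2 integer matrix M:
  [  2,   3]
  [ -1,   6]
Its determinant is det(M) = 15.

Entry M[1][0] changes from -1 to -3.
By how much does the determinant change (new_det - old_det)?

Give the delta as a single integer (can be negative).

Answer: 6

Derivation:
Cofactor C_10 = -3
Entry delta = -3 - -1 = -2
Det delta = entry_delta * cofactor = -2 * -3 = 6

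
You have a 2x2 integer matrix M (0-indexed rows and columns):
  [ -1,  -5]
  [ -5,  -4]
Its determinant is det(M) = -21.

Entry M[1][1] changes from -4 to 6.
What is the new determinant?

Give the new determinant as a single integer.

Answer: -31

Derivation:
det is linear in row 1: changing M[1][1] by delta changes det by delta * cofactor(1,1).
Cofactor C_11 = (-1)^(1+1) * minor(1,1) = -1
Entry delta = 6 - -4 = 10
Det delta = 10 * -1 = -10
New det = -21 + -10 = -31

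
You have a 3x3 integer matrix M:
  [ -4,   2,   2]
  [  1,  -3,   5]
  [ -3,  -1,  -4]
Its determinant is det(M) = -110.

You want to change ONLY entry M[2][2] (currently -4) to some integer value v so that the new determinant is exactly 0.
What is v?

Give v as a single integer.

Answer: 7

Derivation:
det is linear in entry M[2][2]: det = old_det + (v - -4) * C_22
Cofactor C_22 = 10
Want det = 0: -110 + (v - -4) * 10 = 0
  (v - -4) = 110 / 10 = 11
  v = -4 + (11) = 7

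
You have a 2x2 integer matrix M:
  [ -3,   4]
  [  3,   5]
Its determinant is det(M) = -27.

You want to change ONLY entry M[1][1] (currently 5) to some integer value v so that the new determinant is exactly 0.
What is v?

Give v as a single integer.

det is linear in entry M[1][1]: det = old_det + (v - 5) * C_11
Cofactor C_11 = -3
Want det = 0: -27 + (v - 5) * -3 = 0
  (v - 5) = 27 / -3 = -9
  v = 5 + (-9) = -4

Answer: -4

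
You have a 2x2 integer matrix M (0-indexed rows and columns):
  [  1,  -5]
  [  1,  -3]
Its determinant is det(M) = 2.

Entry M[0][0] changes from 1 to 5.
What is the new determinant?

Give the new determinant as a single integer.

det is linear in row 0: changing M[0][0] by delta changes det by delta * cofactor(0,0).
Cofactor C_00 = (-1)^(0+0) * minor(0,0) = -3
Entry delta = 5 - 1 = 4
Det delta = 4 * -3 = -12
New det = 2 + -12 = -10

Answer: -10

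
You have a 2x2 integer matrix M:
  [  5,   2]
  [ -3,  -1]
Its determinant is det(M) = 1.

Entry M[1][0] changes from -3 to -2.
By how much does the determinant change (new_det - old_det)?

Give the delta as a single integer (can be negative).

Cofactor C_10 = -2
Entry delta = -2 - -3 = 1
Det delta = entry_delta * cofactor = 1 * -2 = -2

Answer: -2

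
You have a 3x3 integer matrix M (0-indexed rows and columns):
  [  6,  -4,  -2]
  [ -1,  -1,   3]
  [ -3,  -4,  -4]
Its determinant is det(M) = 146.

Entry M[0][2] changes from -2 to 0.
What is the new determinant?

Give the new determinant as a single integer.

det is linear in row 0: changing M[0][2] by delta changes det by delta * cofactor(0,2).
Cofactor C_02 = (-1)^(0+2) * minor(0,2) = 1
Entry delta = 0 - -2 = 2
Det delta = 2 * 1 = 2
New det = 146 + 2 = 148

Answer: 148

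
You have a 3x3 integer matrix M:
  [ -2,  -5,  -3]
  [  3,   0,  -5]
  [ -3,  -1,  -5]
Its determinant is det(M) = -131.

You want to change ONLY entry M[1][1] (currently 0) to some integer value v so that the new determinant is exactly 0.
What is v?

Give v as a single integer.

det is linear in entry M[1][1]: det = old_det + (v - 0) * C_11
Cofactor C_11 = 1
Want det = 0: -131 + (v - 0) * 1 = 0
  (v - 0) = 131 / 1 = 131
  v = 0 + (131) = 131

Answer: 131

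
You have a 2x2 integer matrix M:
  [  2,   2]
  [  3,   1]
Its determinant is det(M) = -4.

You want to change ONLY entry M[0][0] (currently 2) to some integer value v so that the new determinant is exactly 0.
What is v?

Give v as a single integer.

det is linear in entry M[0][0]: det = old_det + (v - 2) * C_00
Cofactor C_00 = 1
Want det = 0: -4 + (v - 2) * 1 = 0
  (v - 2) = 4 / 1 = 4
  v = 2 + (4) = 6

Answer: 6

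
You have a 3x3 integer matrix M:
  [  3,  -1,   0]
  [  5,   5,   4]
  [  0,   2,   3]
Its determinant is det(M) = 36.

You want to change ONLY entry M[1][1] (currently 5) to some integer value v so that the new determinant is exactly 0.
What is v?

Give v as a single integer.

Answer: 1

Derivation:
det is linear in entry M[1][1]: det = old_det + (v - 5) * C_11
Cofactor C_11 = 9
Want det = 0: 36 + (v - 5) * 9 = 0
  (v - 5) = -36 / 9 = -4
  v = 5 + (-4) = 1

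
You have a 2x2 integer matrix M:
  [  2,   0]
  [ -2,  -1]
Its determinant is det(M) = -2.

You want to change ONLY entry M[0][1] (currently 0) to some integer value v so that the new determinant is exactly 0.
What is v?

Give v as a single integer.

Answer: 1

Derivation:
det is linear in entry M[0][1]: det = old_det + (v - 0) * C_01
Cofactor C_01 = 2
Want det = 0: -2 + (v - 0) * 2 = 0
  (v - 0) = 2 / 2 = 1
  v = 0 + (1) = 1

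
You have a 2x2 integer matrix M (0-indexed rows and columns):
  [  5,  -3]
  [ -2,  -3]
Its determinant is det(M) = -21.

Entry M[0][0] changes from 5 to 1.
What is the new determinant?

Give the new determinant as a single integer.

det is linear in row 0: changing M[0][0] by delta changes det by delta * cofactor(0,0).
Cofactor C_00 = (-1)^(0+0) * minor(0,0) = -3
Entry delta = 1 - 5 = -4
Det delta = -4 * -3 = 12
New det = -21 + 12 = -9

Answer: -9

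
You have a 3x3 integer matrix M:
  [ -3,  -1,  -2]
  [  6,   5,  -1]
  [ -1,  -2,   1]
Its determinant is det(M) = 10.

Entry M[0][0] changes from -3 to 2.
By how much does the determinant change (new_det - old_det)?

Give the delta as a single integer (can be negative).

Cofactor C_00 = 3
Entry delta = 2 - -3 = 5
Det delta = entry_delta * cofactor = 5 * 3 = 15

Answer: 15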